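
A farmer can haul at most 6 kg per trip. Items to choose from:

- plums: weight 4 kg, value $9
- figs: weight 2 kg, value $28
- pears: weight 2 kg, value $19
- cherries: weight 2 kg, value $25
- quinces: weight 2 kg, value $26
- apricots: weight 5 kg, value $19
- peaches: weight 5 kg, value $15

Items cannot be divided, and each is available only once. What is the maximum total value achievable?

Check high-value combinations within 6 kg:
- figs+cherries+quinces: weight 2+2+2=6, value 28+25+26=79
- figs+pears+quinces: weight 2+2+2=6, value 28+19+26=73
- figs+pears+cherries: weight 2+2+2=6, value 28+19+25=72
- pears+cherries+quinces: weight 2+2+2=6, value 19+25+26=70
- figs+quinces: weight 2+2=4, value 28+26=54
Best: $79.

$79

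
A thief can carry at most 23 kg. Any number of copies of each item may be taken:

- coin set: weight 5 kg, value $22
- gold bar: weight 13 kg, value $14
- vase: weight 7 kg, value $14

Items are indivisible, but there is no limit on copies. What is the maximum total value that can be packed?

Best value-per-unit is coin set at 22/5, and filling with it alone uses weight 4×5=20. No mix of the others beats 4×22 = 88.

$88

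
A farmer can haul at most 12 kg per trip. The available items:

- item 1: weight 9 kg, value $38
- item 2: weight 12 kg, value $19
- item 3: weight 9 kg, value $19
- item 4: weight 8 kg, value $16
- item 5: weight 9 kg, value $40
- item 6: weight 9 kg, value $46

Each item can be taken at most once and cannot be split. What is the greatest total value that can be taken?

$46

Check high-value combinations within 12 kg:
- item 6: weight 9, value 46
- item 5: weight 9, value 40
- item 1: weight 9, value 38
Best: $46.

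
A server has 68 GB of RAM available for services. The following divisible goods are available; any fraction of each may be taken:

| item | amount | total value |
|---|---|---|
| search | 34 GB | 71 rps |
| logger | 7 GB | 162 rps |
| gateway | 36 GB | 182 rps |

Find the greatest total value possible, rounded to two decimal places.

Take in order of value per unit:
- logger (162/7 per unit): all 7 → value 162, running total 162.00
- gateway (182/36 per unit): all 36 → value 182, running total 344.00
- search (71/34 per unit): 25 of 34 → value 25×71/34 = 52.2059, running total 396.21
Total 396.21.

396.21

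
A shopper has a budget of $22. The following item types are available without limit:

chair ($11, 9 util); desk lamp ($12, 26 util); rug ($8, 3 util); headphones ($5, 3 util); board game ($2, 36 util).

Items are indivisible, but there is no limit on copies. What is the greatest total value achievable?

396 util

Best value-per-unit is board game at 36/2, and filling with it alone uses cost 11×2=22. No mix of the others beats 11×36 = 396.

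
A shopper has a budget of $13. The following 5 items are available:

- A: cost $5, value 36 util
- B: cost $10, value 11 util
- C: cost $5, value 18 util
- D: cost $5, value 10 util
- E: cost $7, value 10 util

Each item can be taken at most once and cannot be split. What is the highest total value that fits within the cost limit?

Check high-value combinations within $13:
- A+C: cost 5+5=10, value 36+18=54
- A+D: cost 5+5=10, value 36+10=46
- A+E: cost 5+7=12, value 36+10=46
- A: cost 5, value 36
Best: 54 util.

54 util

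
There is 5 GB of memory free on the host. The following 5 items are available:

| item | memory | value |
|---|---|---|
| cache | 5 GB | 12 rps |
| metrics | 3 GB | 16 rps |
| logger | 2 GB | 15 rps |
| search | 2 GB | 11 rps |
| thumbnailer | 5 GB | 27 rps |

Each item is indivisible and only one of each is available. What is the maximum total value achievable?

This is a 0/1 knapsack; check combinations near the capacity.
- metrics+logger: memory 3+2=5, value 16+15=31
- metrics+search: memory 3+2=5, value 16+11=27
- thumbnailer: memory 5, value 27
- logger+search: memory 2+2=4, value 15+11=26
Best: 31 rps.

31 rps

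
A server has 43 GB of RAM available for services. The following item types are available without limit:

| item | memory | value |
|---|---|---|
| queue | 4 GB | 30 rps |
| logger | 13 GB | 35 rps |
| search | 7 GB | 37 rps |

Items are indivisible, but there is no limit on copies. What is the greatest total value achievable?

307 rps

Best value-per-unit is queue at 30/4; filling with it alone gives 10×30 = 300.
Optimal mix: 9×queue + 1×search → memory 43, value 307.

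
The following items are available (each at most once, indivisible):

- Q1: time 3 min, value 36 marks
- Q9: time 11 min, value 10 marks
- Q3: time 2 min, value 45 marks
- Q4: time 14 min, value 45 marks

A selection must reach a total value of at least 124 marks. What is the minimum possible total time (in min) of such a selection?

19

Subsets with value ≥ 124, sorted by total time:
- Q1+Q3+Q4: time 19, value 126
- Q1+Q9+Q3+Q4: time 30, value 136
Minimum time: 19 min.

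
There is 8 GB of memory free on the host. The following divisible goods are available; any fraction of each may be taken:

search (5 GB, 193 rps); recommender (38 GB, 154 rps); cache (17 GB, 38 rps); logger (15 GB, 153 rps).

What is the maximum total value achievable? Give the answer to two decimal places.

223.60

Take in order of value per unit:
- search (193/5 per unit): all 5 → value 193, running total 193.00
- logger (153/15 per unit): 3 of 15 → value 3×153/15 = 30.6000, running total 223.60
Total 223.60.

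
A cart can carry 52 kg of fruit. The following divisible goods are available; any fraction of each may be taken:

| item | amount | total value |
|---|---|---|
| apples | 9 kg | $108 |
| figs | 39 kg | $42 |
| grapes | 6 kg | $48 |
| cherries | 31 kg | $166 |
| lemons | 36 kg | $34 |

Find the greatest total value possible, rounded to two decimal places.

Take in order of value per unit:
- apples (108/9 per unit): all 9 → value 108, running total 108.00
- grapes (48/6 per unit): all 6 → value 48, running total 156.00
- cherries (166/31 per unit): all 31 → value 166, running total 322.00
- figs (42/39 per unit): 6 of 39 → value 6×42/39 = 6.4615, running total 328.46
Total 328.46.

328.46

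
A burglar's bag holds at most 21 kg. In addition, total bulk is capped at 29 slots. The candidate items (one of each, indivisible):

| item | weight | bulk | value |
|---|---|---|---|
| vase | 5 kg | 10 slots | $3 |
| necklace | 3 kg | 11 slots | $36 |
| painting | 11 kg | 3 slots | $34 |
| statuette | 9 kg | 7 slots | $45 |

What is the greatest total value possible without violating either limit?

Feasible sets respecting both limits:
- vase+necklace+statuette: weight 17, bulk 28, value 84
- necklace+statuette: weight 12, bulk 18, value 81
- painting+statuette: weight 20, bulk 10, value 79
- vase+necklace+painting: weight 19, bulk 24, value 73
Best: $84.

$84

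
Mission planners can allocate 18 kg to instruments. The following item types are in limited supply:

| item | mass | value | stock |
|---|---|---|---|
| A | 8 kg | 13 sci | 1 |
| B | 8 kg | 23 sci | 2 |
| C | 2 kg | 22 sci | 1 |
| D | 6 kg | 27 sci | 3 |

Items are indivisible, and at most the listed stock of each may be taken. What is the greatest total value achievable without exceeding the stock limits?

Best selections within mass 18 and stock limits:
- 3×D: mass 18, value 81
- 1×C + 2×D: mass 14, value 76
Best: 81 sci.

81 sci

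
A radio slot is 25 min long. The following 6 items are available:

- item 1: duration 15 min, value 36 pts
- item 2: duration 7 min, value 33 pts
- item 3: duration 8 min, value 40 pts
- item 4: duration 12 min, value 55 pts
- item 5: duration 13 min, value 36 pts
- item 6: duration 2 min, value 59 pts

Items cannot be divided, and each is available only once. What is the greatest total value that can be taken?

154 pts

Check high-value combinations within 25 min:
- item 3+item 4+item 6: duration 8+12+2=22, value 40+55+59=154
- item 2+item 4+item 6: duration 7+12+2=21, value 33+55+59=147
- item 3+item 5+item 6: duration 8+13+2=23, value 40+36+59=135
- item 1+item 3+item 6: duration 15+8+2=25, value 36+40+59=135
- item 2+item 3+item 6: duration 7+8+2=17, value 33+40+59=132
Best: 154 pts.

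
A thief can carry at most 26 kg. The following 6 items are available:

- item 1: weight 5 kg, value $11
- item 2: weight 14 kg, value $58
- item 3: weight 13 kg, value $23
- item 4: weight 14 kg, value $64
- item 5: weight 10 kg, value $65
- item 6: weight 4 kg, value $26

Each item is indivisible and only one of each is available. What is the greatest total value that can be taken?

Check high-value combinations within 26 kg:
- item 4+item 5: weight 14+10=24, value 64+65=129
- item 2+item 5: weight 14+10=24, value 58+65=123
- item 1+item 5+item 6: weight 5+10+4=19, value 11+65+26=102
- item 1+item 4+item 6: weight 5+14+4=23, value 11+64+26=101
- item 1+item 2+item 6: weight 5+14+4=23, value 11+58+26=95
Best: $129.

$129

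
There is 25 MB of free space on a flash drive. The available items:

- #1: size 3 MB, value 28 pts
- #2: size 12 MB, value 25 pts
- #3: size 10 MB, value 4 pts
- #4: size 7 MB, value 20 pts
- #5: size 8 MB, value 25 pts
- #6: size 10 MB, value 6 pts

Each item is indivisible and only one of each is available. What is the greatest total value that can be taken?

This is a 0/1 knapsack; check combinations near the capacity.
- #1+#2+#5: size 3+12+8=23, value 28+25+25=78
- #1+#4+#5: size 3+7+8=18, value 28+20+25=73
- #1+#2+#4: size 3+12+7=22, value 28+25+20=73
- #1+#5+#6: size 3+8+10=21, value 28+25+6=59
Best: 78 pts.

78 pts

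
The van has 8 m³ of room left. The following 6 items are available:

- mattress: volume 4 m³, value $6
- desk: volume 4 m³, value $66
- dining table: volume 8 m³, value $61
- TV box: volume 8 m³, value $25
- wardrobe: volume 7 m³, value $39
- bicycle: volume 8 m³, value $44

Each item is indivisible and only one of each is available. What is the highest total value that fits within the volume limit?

$72

Check high-value combinations within 8 m³:
- mattress+desk: volume 4+4=8, value 6+66=72
- desk: volume 4, value 66
- dining table: volume 8, value 61
- bicycle: volume 8, value 44
Best: $72.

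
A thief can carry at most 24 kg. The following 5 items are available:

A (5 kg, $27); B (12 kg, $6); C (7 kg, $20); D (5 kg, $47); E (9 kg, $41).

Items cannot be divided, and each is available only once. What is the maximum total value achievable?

$115

Check high-value combinations within 24 kg:
- A+D+E: weight 5+5+9=19, value 27+47+41=115
- C+D+E: weight 7+5+9=21, value 20+47+41=108
- A+C+D: weight 5+7+5=17, value 27+20+47=94
- D+E: weight 5+9=14, value 47+41=88
Best: $115.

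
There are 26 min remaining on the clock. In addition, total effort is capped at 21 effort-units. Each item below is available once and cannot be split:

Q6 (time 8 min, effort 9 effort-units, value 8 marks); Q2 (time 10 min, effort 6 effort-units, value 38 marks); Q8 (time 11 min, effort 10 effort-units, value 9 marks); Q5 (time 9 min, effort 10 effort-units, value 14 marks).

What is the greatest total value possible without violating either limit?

52 marks

Feasible sets respecting both limits:
- Q2+Q5: time 19, effort 16, value 52
- Q2+Q8: time 21, effort 16, value 47
- Q6+Q2: time 18, effort 15, value 46
Best: 52 marks.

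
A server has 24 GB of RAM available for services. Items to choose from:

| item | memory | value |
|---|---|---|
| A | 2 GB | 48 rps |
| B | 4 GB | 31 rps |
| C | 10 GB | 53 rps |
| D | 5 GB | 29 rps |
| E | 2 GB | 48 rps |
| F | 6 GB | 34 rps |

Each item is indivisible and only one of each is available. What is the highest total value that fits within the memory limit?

This is a 0/1 knapsack; check combinations near the capacity.
- A+B+C+E+F: memory 2+4+10+2+6=24, value 48+31+53+48+34=214
- A+B+C+D+E: memory 2+4+10+5+2=23, value 48+31+53+29+48=209
- A+B+D+E+F: memory 2+4+5+2+6=19, value 48+31+29+48+34=190
- A+C+E+F: memory 2+10+2+6=20, value 48+53+48+34=183
- A+B+C+E: memory 2+4+10+2=18, value 48+31+53+48=180
Best: 214 rps.

214 rps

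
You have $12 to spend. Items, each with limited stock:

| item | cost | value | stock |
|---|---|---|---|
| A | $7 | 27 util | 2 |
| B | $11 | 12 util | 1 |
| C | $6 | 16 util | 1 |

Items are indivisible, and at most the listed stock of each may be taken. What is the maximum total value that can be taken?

Best selections within cost 12 and stock limits:
- 1×A: cost 7, value 27
- 1×C: cost 6, value 16
Best: 27 util.

27 util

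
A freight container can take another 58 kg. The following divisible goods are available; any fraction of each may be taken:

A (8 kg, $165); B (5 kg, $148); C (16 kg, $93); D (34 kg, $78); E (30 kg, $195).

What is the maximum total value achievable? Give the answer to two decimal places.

Take in order of value per unit:
- B (148/5 per unit): all 5 → value 148, running total 148.00
- A (165/8 per unit): all 8 → value 165, running total 313.00
- E (195/30 per unit): all 30 → value 195, running total 508.00
- C (93/16 per unit): 15 of 16 → value 15×93/16 = 87.1875, running total 595.19
Total 595.19.

595.19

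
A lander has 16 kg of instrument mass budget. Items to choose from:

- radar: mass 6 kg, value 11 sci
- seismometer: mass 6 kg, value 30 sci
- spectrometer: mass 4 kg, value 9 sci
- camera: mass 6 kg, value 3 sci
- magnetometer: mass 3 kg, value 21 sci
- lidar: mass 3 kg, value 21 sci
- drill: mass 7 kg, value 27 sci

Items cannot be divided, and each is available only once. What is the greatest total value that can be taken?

Check high-value combinations within 16 kg:
- seismometer+spectrometer+magnetometer+lidar: mass 6+4+3+3=16, value 30+9+21+21=81
- seismometer+magnetometer+drill: mass 6+3+7=16, value 30+21+27=78
- seismometer+lidar+drill: mass 6+3+7=16, value 30+21+27=78
- seismometer+magnetometer+lidar: mass 6+3+3=12, value 30+21+21=72
Best: 81 sci.

81 sci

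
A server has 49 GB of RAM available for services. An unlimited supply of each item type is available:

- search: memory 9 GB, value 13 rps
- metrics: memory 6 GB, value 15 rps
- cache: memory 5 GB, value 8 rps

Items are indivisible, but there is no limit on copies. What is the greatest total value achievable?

120 rps

Best value-per-unit is metrics at 15/6, and filling with it alone uses memory 8×6=48. No mix of the others beats 8×15 = 120.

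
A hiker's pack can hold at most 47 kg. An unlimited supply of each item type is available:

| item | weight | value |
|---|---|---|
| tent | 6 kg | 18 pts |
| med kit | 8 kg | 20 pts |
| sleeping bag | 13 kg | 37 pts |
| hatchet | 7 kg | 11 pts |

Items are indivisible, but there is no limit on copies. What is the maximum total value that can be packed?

Best value-per-unit is tent at 18/6; filling with it alone gives 7×18 = 126.
Optimal mix: 3×tent + 2×med kit + 1×sleeping bag → weight 47, value 131.

131 pts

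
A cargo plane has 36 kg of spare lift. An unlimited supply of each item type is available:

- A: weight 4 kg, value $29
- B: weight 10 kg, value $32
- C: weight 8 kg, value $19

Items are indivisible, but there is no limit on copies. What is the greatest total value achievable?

Best value-per-unit is A at 29/4, and filling with it alone uses weight 9×4=36. No mix of the others beats 9×29 = 261.

$261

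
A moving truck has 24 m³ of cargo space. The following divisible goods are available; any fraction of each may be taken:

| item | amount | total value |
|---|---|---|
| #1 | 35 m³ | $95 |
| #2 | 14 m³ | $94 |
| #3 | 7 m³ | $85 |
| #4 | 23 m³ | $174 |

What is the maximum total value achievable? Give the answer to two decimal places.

Take in order of value per unit:
- #3 (85/7 per unit): all 7 → value 85, running total 85.00
- #4 (174/23 per unit): 17 of 23 → value 17×174/23 = 128.6087, running total 213.61
Total 213.61.

213.61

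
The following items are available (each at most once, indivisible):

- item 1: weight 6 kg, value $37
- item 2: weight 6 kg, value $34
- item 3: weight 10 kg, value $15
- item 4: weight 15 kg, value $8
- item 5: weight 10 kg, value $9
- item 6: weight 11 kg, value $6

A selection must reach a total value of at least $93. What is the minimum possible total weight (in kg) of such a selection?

Subsets with value ≥ 93, sorted by total weight:
- item 1+item 2+item 3+item 5: weight 32, value 95
- item 1+item 2+item 3+item 4: weight 37, value 94
- item 1+item 2+item 3+item 5+item 6: weight 43, value 101
Minimum weight: 32 kg.

32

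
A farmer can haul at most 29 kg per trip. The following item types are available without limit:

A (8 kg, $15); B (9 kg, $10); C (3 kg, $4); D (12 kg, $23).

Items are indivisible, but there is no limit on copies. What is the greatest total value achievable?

$53

Best value-per-unit is D at 23/12; filling with it alone gives 2×23 = 46.
Optimal mix: 2×A + 1×D → weight 28, value 53.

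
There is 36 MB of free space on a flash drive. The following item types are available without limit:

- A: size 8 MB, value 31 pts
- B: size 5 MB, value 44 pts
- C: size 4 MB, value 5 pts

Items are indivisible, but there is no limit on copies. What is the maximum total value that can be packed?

Best value-per-unit is B at 44/5, and filling with it alone uses size 7×5=35. No mix of the others beats 7×44 = 308.

308 pts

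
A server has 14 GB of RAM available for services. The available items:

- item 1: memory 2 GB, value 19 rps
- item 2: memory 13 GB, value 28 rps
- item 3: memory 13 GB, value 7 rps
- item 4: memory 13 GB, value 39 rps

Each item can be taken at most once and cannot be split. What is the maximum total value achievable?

39 rps

Check high-value combinations within 14 GB:
- item 4: memory 13, value 39
- item 2: memory 13, value 28
- item 1: memory 2, value 19
- item 3: memory 13, value 7
Best: 39 rps.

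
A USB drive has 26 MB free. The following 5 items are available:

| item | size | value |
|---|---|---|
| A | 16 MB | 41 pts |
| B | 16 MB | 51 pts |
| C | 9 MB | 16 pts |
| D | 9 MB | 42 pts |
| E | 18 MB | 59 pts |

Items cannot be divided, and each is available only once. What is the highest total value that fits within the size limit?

This is a 0/1 knapsack; check combinations near the capacity.
- B+D: size 16+9=25, value 51+42=93
- A+D: size 16+9=25, value 41+42=83
- B+C: size 16+9=25, value 51+16=67
- E: size 18, value 59
- C+D: size 9+9=18, value 16+42=58
Best: 93 pts.

93 pts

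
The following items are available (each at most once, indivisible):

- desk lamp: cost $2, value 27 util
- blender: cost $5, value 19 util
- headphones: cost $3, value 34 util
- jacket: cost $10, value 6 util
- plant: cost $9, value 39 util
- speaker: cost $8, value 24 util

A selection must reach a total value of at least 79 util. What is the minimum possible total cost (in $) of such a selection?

10

Subsets with value ≥ 79, sorted by total cost:
- desk lamp+blender+headphones: cost 10, value 80
- desk lamp+headphones+speaker: cost 13, value 85
- desk lamp+headphones+plant: cost 14, value 100
- desk lamp+blender+plant: cost 16, value 85
Minimum cost: 10 $.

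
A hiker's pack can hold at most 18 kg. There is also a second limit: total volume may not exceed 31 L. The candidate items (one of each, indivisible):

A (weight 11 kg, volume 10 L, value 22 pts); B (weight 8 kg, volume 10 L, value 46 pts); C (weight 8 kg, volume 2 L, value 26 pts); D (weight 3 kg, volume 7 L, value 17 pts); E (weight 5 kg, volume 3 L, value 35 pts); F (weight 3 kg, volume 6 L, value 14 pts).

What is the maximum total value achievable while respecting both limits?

98 pts

Feasible sets respecting both limits:
- B+D+E: weight 16, volume 20, value 98
- B+E+F: weight 16, volume 19, value 95
- B+E: weight 13, volume 13, value 81
- C+D+E: weight 16, volume 12, value 78
Best: 98 pts.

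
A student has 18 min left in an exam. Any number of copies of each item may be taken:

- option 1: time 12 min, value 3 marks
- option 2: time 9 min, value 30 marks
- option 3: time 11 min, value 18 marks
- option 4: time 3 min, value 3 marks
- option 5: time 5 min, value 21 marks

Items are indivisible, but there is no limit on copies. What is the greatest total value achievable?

Best value-per-unit is option 5 at 21/5; filling with it alone gives 3×21 = 63.
Optimal mix: 1×option 4 + 3×option 5 → time 18, value 66.

66 marks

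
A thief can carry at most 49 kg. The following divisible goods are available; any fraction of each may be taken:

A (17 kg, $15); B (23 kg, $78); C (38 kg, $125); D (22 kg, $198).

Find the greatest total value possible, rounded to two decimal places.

289.16

Take in order of value per unit:
- D (198/22 per unit): all 22 → value 198, running total 198.00
- B (78/23 per unit): all 23 → value 78, running total 276.00
- C (125/38 per unit): 4 of 38 → value 4×125/38 = 13.1579, running total 289.16
Total 289.16.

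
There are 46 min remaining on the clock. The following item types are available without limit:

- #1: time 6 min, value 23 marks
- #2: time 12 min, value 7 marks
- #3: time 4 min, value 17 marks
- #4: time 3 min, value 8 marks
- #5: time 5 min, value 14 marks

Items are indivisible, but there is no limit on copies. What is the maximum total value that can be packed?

193 marks

Best value-per-unit is #3 at 17/4; filling with it alone gives 11×17 = 187.
Optimal mix: 1×#1 + 10×#3 → time 46, value 193.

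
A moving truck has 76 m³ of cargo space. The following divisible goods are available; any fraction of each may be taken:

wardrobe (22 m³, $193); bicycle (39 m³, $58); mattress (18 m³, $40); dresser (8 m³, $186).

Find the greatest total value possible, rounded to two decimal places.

460.64

Take in order of value per unit:
- dresser (186/8 per unit): all 8 → value 186, running total 186.00
- wardrobe (193/22 per unit): all 22 → value 193, running total 379.00
- mattress (40/18 per unit): all 18 → value 40, running total 419.00
- bicycle (58/39 per unit): 28 of 39 → value 28×58/39 = 41.6410, running total 460.64
Total 460.64.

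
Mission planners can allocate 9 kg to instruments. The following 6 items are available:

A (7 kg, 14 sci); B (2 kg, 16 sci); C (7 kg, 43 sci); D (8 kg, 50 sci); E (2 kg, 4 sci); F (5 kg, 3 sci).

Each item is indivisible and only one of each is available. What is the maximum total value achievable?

Check high-value combinations within 9 kg:
- B+C: mass 2+7=9, value 16+43=59
- D: mass 8, value 50
- C+E: mass 7+2=9, value 43+4=47
- C: mass 7, value 43
Best: 59 sci.

59 sci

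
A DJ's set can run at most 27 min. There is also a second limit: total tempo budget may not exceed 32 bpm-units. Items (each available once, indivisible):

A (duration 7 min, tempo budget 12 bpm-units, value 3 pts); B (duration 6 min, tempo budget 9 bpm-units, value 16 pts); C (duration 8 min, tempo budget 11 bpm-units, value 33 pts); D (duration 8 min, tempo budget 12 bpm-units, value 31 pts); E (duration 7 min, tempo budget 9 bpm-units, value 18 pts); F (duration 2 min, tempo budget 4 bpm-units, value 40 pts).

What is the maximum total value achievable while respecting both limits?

Feasible sets respecting both limits:
- C+D+F: duration 18, tempo budget 27, value 104
- C+E+F: duration 17, tempo budget 24, value 91
- B+C+F: duration 16, tempo budget 24, value 89
Best: 104 pts.

104 pts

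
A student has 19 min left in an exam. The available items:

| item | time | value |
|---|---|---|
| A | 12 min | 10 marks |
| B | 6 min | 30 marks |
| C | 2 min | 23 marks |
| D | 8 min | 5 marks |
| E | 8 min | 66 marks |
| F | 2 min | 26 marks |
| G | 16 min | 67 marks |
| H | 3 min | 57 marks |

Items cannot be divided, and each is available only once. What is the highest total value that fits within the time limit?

Check high-value combinations within 19 min:
- B+E+F+H: time 6+8+2+3=19, value 30+66+26+57=179
- B+C+E+H: time 6+2+8+3=19, value 30+23+66+57=176
- C+E+F+H: time 2+8+2+3=15, value 23+66+26+57=172
- B+E+H: time 6+8+3=17, value 30+66+57=153
- E+F+H: time 8+2+3=13, value 66+26+57=149
Best: 179 marks.

179 marks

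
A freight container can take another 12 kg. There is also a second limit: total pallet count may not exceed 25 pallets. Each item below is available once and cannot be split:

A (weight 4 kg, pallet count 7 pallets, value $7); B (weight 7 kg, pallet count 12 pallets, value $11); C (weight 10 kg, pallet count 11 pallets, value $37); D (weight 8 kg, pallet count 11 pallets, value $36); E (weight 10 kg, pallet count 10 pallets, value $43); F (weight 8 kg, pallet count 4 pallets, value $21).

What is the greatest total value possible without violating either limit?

Feasible sets respecting both limits:
- A+D: weight 12, pallet count 18, value 43
- E: weight 10, pallet count 10, value 43
- C: weight 10, pallet count 11, value 37
- D: weight 8, pallet count 11, value 36
Best: $43.

$43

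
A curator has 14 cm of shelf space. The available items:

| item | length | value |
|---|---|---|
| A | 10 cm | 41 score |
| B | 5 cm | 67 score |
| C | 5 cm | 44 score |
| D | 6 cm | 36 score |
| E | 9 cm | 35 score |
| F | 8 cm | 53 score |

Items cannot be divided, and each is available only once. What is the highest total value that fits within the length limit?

This is a 0/1 knapsack; check combinations near the capacity.
- B+F: length 5+8=13, value 67+53=120
- B+C: length 5+5=10, value 67+44=111
- B+D: length 5+6=11, value 67+36=103
Best: 120 score.

120 score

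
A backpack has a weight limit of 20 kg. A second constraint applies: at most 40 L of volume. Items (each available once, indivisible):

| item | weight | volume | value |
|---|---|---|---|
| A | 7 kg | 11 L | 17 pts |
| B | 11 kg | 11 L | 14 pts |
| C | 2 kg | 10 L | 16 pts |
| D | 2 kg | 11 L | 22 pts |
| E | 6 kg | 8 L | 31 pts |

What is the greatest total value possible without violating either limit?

Feasible sets respecting both limits:
- A+C+D+E: weight 17, volume 40, value 86
- A+D+E: weight 15, volume 30, value 70
- C+D+E: weight 10, volume 29, value 69
- B+D+E: weight 19, volume 30, value 67
Best: 86 pts.

86 pts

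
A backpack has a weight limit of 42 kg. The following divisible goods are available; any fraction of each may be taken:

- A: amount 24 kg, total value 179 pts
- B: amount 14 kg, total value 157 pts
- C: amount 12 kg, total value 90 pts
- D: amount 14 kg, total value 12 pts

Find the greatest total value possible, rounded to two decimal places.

Take in order of value per unit:
- B (157/14 per unit): all 14 → value 157, running total 157.00
- C (90/12 per unit): all 12 → value 90, running total 247.00
- A (179/24 per unit): 16 of 24 → value 16×179/24 = 119.3333, running total 366.33
Total 366.33.

366.33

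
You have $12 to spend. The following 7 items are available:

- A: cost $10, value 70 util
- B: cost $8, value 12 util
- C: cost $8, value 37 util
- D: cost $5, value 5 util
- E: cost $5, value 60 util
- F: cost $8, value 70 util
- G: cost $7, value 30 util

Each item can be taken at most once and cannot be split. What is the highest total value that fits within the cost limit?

90 util

Check high-value combinations within $12:
- E+G: cost 5+7=12, value 60+30=90
- F: cost 8, value 70
- A: cost 10, value 70
- D+E: cost 5+5=10, value 5+60=65
Best: 90 util.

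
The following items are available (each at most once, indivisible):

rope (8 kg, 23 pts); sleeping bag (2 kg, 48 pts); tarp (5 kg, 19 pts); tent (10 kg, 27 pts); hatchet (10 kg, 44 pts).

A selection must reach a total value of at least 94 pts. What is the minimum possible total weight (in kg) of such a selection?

17

Subsets with value ≥ 94, sorted by total weight:
- sleeping bag+tarp+hatchet: weight 17, value 111
- sleeping bag+tarp+tent: weight 17, value 94
- rope+sleeping bag+hatchet: weight 20, value 115
- rope+sleeping bag+tent: weight 20, value 98
Minimum weight: 17 kg.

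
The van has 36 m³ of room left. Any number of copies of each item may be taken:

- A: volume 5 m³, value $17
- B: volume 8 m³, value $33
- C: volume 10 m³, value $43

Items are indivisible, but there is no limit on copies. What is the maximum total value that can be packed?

Best value-per-unit is C at 43/10; filling with it alone gives 3×43 = 129.
Optimal mix: 2×B + 2×C → volume 36, value 152.

$152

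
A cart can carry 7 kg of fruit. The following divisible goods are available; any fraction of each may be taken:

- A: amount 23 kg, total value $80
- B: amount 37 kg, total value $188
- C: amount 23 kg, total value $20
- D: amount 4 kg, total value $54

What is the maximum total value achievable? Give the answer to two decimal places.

69.24

Take in order of value per unit:
- D (54/4 per unit): all 4 → value 54, running total 54.00
- B (188/37 per unit): 3 of 37 → value 3×188/37 = 15.2432, running total 69.24
Total 69.24.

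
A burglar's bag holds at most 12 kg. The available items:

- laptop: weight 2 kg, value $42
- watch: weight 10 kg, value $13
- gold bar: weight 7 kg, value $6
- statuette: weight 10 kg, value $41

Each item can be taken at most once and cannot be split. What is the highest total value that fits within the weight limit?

$83

Check high-value combinations within 12 kg:
- laptop+statuette: weight 2+10=12, value 42+41=83
- laptop+watch: weight 2+10=12, value 42+13=55
- laptop+gold bar: weight 2+7=9, value 42+6=48
- laptop: weight 2, value 42
Best: $83.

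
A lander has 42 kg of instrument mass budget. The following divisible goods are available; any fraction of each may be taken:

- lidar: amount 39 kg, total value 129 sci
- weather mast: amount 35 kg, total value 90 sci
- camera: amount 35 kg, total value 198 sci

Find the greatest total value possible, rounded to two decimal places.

221.15

Take in order of value per unit:
- camera (198/35 per unit): all 35 → value 198, running total 198.00
- lidar (129/39 per unit): 7 of 39 → value 7×129/39 = 23.1538, running total 221.15
Total 221.15.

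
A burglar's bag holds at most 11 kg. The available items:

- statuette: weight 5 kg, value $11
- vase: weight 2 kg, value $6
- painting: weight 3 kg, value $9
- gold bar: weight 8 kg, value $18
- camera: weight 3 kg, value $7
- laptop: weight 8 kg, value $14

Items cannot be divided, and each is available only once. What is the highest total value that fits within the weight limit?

$27

This is a 0/1 knapsack; check combinations near the capacity.
- painting+gold bar: weight 3+8=11, value 9+18=27
- statuette+painting+camera: weight 5+3+3=11, value 11+9+7=27
- statuette+vase+painting: weight 5+2+3=10, value 11+6+9=26
- gold bar+camera: weight 8+3=11, value 18+7=25
- vase+gold bar: weight 2+8=10, value 6+18=24
Best: $27.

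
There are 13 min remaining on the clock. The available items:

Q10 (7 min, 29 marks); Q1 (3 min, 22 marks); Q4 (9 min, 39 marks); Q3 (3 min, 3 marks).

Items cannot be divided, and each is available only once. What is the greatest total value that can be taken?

61 marks

Check high-value combinations within 13 min:
- Q1+Q4: time 3+9=12, value 22+39=61
- Q10+Q1+Q3: time 7+3+3=13, value 29+22+3=54
- Q10+Q1: time 7+3=10, value 29+22=51
Best: 61 marks.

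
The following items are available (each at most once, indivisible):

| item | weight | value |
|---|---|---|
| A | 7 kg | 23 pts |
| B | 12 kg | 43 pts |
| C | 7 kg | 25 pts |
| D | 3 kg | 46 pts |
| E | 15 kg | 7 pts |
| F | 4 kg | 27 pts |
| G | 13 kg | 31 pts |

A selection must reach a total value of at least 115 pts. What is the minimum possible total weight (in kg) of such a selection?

19

Subsets with value ≥ 115, sorted by total weight:
- B+D+F: weight 19, value 116
- A+C+D+F: weight 21, value 121
- B+C+D+F: weight 26, value 141
- A+B+D+F: weight 26, value 139
Minimum weight: 19 kg.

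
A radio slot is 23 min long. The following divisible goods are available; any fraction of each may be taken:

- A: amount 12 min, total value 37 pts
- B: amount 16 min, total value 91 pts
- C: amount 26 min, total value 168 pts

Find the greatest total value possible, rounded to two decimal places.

148.62

Take in order of value per unit:
- C (168/26 per unit): 23 of 26 → value 23×168/26 = 148.6154, running total 148.62
Total 148.62.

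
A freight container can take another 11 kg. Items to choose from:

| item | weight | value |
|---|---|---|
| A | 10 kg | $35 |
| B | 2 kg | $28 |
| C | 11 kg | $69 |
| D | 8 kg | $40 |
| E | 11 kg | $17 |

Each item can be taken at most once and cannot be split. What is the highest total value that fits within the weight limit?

$69

Check high-value combinations within 11 kg:
- C: weight 11, value 69
- B+D: weight 2+8=10, value 28+40=68
- D: weight 8, value 40
- A: weight 10, value 35
Best: $69.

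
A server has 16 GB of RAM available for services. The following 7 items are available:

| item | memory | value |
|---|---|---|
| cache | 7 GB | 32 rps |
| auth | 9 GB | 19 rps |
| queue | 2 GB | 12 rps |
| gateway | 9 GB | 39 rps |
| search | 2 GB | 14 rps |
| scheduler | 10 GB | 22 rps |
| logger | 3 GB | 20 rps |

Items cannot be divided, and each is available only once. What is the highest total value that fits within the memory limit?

85 rps

Check high-value combinations within 16 GB:
- queue+gateway+search+logger: memory 2+9+2+3=16, value 12+39+14+20=85
- cache+queue+search+logger: memory 7+2+2+3=14, value 32+12+14+20=78
- gateway+search+logger: memory 9+2+3=14, value 39+14+20=73
- queue+gateway+logger: memory 2+9+3=14, value 12+39+20=71
- cache+gateway: memory 7+9=16, value 32+39=71
Best: 85 rps.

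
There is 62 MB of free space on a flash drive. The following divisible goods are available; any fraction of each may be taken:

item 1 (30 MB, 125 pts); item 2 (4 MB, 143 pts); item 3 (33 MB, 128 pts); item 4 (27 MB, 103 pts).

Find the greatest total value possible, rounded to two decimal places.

376.61

Take in order of value per unit:
- item 2 (143/4 per unit): all 4 → value 143, running total 143.00
- item 1 (125/30 per unit): all 30 → value 125, running total 268.00
- item 3 (128/33 per unit): 28 of 33 → value 28×128/33 = 108.6061, running total 376.61
Total 376.61.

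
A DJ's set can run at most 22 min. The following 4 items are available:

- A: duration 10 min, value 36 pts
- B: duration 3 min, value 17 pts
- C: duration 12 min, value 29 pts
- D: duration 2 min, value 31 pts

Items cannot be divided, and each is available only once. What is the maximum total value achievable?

This is a 0/1 knapsack; check combinations near the capacity.
- A+B+D: duration 10+3+2=15, value 36+17+31=84
- B+C+D: duration 3+12+2=17, value 17+29+31=77
- A+D: duration 10+2=12, value 36+31=67
- A+C: duration 10+12=22, value 36+29=65
Best: 84 pts.

84 pts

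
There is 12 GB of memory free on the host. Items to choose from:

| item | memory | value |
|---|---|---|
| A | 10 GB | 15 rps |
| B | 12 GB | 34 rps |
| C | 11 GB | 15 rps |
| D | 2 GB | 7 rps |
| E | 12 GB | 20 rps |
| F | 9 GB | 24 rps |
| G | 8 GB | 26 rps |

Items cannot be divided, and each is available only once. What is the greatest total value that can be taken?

34 rps

Check high-value combinations within 12 GB:
- B: memory 12, value 34
- D+G: memory 2+8=10, value 7+26=33
- D+F: memory 2+9=11, value 7+24=31
- G: memory 8, value 26
- F: memory 9, value 24
Best: 34 rps.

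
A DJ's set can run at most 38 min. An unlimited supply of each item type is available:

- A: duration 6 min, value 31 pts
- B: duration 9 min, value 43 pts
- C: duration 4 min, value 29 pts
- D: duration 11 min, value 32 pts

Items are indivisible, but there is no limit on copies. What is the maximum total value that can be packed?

Best value-per-unit is C at 29/4; filling with it alone gives 9×29 = 261.
Optimal mix: 1×A + 8×C → duration 38, value 263.

263 pts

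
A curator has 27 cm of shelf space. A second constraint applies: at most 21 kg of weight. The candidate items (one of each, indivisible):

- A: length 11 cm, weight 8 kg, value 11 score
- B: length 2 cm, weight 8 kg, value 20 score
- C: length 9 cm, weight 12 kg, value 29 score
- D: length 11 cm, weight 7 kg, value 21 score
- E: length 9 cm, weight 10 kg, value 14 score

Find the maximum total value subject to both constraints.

50 score

Feasible sets respecting both limits:
- C+D: length 20, weight 19, value 50
- B+C: length 11, weight 20, value 49
- B+D: length 13, weight 15, value 41
Best: 50 score.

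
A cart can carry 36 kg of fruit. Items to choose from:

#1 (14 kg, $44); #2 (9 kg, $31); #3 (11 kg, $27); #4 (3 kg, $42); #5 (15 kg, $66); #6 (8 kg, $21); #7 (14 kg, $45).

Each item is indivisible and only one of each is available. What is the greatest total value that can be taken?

Check high-value combinations within 36 kg:
- #2+#4+#5+#6: weight 9+3+15+8=35, value 31+42+66+21=160
- #4+#5+#7: weight 3+15+14=32, value 42+66+45=153
- #1+#4+#5: weight 14+3+15=32, value 44+42+66=152
- #2+#4+#5: weight 9+3+15=27, value 31+42+66=139
Best: $160.

$160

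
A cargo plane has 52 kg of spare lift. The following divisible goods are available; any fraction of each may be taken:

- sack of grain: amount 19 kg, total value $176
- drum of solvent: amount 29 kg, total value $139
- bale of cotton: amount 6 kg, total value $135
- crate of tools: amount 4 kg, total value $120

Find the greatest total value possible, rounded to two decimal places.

541.24

Take in order of value per unit:
- crate of tools (120/4 per unit): all 4 → value 120, running total 120.00
- bale of cotton (135/6 per unit): all 6 → value 135, running total 255.00
- sack of grain (176/19 per unit): all 19 → value 176, running total 431.00
- drum of solvent (139/29 per unit): 23 of 29 → value 23×139/29 = 110.2414, running total 541.24
Total 541.24.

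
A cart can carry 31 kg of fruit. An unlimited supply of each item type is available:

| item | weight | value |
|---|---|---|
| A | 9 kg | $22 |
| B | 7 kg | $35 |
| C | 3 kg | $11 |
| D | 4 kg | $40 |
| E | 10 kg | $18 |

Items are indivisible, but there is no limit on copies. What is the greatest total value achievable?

$291

Best value-per-unit is D at 40/4; filling with it alone gives 7×40 = 280.
Optimal mix: 1×C + 7×D → weight 31, value 291.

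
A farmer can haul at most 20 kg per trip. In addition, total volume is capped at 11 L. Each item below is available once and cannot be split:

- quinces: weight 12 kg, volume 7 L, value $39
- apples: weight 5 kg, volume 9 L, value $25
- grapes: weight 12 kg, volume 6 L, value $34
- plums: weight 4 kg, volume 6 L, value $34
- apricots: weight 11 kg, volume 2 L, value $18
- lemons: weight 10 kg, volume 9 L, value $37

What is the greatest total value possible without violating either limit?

Feasible sets respecting both limits:
- plums+apricots: weight 15, volume 8, value 52
- apples+apricots: weight 16, volume 11, value 43
- quinces: weight 12, volume 7, value 39
- lemons: weight 10, volume 9, value 37
Best: $52.

$52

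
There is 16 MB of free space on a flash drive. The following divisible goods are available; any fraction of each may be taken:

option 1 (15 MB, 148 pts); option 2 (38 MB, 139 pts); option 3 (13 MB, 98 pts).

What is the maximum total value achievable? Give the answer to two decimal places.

155.54

Take in order of value per unit:
- option 1 (148/15 per unit): all 15 → value 148, running total 148.00
- option 3 (98/13 per unit): 1 of 13 → value 1×98/13 = 7.5385, running total 155.54
Total 155.54.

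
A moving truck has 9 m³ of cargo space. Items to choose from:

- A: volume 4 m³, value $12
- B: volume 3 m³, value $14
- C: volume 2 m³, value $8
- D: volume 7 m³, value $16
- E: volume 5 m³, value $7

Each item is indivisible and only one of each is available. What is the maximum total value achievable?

Check high-value combinations within 9 m³:
- A+B+C: volume 4+3+2=9, value 12+14+8=34
- A+B: volume 4+3=7, value 12+14=26
- C+D: volume 2+7=9, value 8+16=24
Best: $34.

$34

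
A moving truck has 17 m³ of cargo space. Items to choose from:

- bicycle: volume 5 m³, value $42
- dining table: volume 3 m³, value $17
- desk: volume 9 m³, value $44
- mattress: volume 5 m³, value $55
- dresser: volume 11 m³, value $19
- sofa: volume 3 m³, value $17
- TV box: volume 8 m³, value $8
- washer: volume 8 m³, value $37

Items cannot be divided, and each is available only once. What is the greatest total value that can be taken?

Check high-value combinations within 17 m³:
- bicycle+dining table+mattress+sofa: volume 5+3+5+3=16, value 42+17+55+17=131
- dining table+desk+mattress: volume 3+9+5=17, value 17+44+55=116
- desk+mattress+sofa: volume 9+5+3=17, value 44+55+17=116
- bicycle+dining table+mattress: volume 5+3+5=13, value 42+17+55=114
Best: $131.

$131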